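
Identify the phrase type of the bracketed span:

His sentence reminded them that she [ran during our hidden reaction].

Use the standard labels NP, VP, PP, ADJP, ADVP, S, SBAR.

VP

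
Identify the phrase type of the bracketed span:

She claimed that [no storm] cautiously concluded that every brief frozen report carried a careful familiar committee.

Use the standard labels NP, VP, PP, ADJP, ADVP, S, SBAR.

NP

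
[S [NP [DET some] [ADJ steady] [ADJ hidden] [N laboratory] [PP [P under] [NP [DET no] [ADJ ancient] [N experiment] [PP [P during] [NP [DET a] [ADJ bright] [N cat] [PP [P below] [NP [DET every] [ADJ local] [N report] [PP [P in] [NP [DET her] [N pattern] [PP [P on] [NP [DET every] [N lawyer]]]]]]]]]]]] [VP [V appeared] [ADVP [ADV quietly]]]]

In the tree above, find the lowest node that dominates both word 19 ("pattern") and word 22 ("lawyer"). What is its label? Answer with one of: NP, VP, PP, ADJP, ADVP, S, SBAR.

The smallest bracket enclosing both words is [NP her pattern on every lawyer], so the label is NP.

NP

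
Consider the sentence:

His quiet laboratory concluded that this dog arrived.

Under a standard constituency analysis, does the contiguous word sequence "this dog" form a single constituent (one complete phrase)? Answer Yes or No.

The sequence corresponds to a single NP node — the noun phrase "this dog".

Yes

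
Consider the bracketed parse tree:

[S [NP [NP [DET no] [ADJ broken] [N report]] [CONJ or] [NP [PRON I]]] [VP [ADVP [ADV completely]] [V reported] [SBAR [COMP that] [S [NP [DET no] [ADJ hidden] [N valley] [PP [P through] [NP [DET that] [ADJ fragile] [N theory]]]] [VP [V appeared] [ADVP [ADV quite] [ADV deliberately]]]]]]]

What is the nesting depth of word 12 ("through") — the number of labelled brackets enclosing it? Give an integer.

7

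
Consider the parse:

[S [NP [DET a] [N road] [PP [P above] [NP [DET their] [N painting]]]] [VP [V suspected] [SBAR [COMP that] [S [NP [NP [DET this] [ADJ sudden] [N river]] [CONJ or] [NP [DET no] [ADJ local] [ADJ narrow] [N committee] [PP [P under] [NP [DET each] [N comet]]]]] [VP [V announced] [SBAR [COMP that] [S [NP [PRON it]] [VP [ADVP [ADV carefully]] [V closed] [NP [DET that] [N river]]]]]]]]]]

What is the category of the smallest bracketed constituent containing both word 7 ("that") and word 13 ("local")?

SBAR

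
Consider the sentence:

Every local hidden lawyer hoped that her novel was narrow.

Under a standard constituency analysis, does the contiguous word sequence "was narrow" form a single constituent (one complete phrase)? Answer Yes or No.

Yes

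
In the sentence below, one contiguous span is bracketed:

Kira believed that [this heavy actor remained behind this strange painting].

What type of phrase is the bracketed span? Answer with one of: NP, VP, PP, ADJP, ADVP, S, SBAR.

S

The span is built around the head "remained" — a clause (S).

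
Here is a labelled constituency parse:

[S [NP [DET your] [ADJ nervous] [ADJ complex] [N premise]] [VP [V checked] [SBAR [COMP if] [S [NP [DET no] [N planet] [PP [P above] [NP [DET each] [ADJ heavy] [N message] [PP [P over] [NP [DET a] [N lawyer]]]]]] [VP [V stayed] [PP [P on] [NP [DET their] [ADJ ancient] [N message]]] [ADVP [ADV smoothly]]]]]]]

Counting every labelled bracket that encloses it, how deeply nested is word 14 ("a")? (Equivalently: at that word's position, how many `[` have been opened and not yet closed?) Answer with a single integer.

10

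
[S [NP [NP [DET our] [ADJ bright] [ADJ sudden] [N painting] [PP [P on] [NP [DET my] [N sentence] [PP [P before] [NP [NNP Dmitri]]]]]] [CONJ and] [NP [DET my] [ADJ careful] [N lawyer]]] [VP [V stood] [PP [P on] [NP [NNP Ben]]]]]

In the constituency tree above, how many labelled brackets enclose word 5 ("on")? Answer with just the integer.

5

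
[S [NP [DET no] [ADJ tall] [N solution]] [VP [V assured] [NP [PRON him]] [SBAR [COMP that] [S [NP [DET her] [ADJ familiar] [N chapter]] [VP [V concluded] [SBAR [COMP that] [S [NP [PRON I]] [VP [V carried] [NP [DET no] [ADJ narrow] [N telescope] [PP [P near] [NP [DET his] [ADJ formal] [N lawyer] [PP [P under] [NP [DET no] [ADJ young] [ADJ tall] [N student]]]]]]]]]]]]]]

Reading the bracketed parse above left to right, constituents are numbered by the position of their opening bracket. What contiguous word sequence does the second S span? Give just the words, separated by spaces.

In left-to-right order the S constituents are "no tall solution assured him that her familiar chapter concluded that I carried no narrow telescope near his formal lawyer under no young tall student"; "her familiar chapter concluded that I carried no narrow telescope near his formal lawyer under no young tall student"; "I carried no narrow telescope near his formal lawyer under no young tall student". Number 2 is "her familiar chapter concluded that I carried no narrow telescope near his formal lawyer under no young tall student".

her familiar chapter concluded that I carried no narrow telescope near his formal lawyer under no young tall student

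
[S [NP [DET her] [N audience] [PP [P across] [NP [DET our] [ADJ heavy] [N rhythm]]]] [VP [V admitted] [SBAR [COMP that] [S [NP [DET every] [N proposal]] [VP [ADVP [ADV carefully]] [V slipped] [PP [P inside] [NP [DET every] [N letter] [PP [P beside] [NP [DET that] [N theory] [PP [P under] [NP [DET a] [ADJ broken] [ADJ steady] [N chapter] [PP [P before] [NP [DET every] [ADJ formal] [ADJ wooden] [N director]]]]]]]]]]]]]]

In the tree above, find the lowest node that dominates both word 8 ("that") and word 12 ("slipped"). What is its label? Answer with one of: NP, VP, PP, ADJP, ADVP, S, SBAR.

SBAR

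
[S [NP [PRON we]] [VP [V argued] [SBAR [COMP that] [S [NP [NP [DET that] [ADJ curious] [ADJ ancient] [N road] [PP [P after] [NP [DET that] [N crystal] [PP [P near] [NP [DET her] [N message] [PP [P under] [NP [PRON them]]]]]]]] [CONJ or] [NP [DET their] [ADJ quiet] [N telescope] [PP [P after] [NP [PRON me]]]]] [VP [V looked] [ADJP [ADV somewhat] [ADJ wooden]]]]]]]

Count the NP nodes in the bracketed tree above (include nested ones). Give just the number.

Listing each NP by its span: [NP we]; [NP that curious ancient road after that crystal near her message under them or their quiet telescope after me]; [NP that curious ancient road after that crystal near her message under them]; [NP that crystal near her message under them]; [NP her message under them]; [NP them] … — that makes 8.

8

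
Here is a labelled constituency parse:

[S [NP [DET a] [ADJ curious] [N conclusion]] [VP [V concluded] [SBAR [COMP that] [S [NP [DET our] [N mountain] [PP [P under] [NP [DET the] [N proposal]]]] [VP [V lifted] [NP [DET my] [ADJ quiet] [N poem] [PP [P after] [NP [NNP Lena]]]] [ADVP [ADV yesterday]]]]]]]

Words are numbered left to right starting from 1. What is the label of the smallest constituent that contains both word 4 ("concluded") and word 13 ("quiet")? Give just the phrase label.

VP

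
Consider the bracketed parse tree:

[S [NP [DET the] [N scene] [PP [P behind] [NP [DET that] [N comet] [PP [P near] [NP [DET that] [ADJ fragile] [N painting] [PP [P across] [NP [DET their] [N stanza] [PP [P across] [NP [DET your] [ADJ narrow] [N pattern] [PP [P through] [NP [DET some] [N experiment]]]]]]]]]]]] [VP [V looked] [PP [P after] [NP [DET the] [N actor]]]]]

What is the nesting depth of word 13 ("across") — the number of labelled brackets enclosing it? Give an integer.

10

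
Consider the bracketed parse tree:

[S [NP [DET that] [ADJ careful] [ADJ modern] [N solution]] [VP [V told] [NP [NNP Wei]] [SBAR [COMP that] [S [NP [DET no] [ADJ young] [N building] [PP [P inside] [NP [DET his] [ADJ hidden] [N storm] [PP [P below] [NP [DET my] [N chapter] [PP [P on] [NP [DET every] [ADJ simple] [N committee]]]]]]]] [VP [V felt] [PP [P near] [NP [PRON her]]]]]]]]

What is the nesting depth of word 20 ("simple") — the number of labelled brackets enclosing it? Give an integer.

12

Counting open brackets not yet closed at "simple": [S [VP [SBAR [S [NP [PP [NP [PP [NP [PP [NP [ADJ = 12.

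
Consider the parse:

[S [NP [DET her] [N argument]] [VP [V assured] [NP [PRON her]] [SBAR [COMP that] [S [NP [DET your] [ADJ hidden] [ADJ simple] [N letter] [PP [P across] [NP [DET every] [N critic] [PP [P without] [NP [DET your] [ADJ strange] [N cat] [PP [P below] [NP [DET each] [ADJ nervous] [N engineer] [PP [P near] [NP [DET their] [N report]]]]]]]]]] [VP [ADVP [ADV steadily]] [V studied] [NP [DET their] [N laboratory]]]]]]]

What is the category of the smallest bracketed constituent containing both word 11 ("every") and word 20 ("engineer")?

NP

Both words fall inside [NP every critic without your strange cat below each nervous engineer near their report] (words 11–23), and no smaller constituent contains them both. Label: NP.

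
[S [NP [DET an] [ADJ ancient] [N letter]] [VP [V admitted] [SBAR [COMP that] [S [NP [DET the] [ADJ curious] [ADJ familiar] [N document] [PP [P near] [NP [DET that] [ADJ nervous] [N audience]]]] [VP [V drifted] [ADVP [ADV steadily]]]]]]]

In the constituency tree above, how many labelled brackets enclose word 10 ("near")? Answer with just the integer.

The word sits inside P, which is inside PP, inside NP, inside S, inside SBAR, inside VP, inside S — 7 brackets in all.

7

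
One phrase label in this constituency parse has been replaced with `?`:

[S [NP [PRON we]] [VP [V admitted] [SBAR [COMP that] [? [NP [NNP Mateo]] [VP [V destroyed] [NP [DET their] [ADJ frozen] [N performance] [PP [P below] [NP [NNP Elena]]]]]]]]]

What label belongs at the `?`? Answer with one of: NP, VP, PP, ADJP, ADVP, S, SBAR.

The `?` node immediately contains: NP, VP. That is the internal structure of a clause, so the label is S.

S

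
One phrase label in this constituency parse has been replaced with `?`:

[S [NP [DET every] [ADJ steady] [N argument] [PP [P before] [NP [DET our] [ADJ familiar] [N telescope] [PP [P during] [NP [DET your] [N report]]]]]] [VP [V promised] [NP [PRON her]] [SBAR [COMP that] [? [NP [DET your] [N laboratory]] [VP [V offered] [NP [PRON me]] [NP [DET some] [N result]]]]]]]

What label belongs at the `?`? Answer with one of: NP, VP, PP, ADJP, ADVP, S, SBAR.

S

Looking at what the `?` directly dominates — NP, VP — this is a clause (S).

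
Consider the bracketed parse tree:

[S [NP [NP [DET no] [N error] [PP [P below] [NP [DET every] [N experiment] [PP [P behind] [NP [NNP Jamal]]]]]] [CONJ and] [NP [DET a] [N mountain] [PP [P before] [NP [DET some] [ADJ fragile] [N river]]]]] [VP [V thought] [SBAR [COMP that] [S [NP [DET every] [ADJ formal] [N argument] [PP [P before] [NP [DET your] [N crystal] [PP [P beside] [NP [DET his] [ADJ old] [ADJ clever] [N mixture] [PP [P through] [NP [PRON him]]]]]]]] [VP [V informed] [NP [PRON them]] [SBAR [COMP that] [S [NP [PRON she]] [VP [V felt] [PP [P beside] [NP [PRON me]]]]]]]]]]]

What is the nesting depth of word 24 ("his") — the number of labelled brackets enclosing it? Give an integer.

Path from the root down to the word: S → VP → SBAR → S → NP → PP → NP → PP → NP → DET. That is 10 enclosing brackets.

10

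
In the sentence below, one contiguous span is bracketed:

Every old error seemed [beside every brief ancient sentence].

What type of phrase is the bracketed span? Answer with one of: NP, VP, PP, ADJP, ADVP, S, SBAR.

PP

"beside" is the head of the bracketed span, so the span is a prepositional phrase: PP.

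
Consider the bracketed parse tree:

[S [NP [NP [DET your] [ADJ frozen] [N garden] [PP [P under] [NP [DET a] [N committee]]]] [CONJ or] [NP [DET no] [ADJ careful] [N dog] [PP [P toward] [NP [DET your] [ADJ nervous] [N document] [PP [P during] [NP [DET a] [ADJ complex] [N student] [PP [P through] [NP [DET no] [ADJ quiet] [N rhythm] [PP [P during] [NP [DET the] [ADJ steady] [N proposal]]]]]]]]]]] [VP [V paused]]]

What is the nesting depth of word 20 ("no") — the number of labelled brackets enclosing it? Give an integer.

Counting open brackets not yet closed at "no": [S [NP [NP [PP [NP [PP [NP [PP [NP [DET = 10.

10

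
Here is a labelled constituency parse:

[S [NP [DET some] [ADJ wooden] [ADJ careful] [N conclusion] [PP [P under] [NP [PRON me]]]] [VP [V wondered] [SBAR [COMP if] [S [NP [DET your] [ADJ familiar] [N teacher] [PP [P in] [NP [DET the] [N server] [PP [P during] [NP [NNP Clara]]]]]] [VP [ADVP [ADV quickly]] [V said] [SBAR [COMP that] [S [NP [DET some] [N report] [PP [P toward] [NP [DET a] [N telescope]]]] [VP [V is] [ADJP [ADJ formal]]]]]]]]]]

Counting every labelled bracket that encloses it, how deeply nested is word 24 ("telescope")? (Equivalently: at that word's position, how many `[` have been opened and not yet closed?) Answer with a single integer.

Counting open brackets not yet closed at "telescope": [S [VP [SBAR [S [VP [SBAR [S [NP [PP [NP [N = 11.

11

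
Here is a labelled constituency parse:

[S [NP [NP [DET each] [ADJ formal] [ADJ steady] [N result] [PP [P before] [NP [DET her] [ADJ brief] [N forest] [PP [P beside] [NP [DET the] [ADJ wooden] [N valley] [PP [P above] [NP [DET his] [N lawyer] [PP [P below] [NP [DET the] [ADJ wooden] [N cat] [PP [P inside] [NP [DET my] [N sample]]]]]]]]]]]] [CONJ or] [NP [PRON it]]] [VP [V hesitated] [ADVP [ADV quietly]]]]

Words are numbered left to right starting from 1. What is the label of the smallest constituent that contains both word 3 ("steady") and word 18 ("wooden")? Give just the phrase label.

Both words fall inside [NP each formal steady result before her brief forest beside the wooden valley above his lawyer below the wooden cat inside my sample] (words 1–22), and no smaller constituent contains them both. Label: NP.

NP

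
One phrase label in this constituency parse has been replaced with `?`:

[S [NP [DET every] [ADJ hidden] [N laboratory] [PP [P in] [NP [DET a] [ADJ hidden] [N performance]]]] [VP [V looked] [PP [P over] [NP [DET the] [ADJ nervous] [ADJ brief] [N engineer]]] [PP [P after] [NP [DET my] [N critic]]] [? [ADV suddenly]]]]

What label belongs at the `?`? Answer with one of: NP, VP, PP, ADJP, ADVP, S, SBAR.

A constituent whose immediate children are ADV 'suddenly' is an adverb phrase: ADVP.

ADVP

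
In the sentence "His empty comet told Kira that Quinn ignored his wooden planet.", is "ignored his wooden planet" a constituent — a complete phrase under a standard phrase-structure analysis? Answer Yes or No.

Yes

These words form the whole verb phrase headed by "ignored", so yes — one constituent.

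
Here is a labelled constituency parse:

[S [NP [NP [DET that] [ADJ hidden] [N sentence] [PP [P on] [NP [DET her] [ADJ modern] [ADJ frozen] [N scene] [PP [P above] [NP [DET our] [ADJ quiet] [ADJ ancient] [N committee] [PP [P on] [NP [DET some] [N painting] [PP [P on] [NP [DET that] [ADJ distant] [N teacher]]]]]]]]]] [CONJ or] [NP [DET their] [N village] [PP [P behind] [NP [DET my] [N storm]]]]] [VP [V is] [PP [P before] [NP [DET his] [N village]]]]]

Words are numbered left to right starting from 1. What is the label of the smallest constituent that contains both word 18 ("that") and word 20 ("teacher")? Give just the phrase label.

NP

Both words fall inside [NP that distant teacher] (words 18–20), and no smaller constituent contains them both. Label: NP.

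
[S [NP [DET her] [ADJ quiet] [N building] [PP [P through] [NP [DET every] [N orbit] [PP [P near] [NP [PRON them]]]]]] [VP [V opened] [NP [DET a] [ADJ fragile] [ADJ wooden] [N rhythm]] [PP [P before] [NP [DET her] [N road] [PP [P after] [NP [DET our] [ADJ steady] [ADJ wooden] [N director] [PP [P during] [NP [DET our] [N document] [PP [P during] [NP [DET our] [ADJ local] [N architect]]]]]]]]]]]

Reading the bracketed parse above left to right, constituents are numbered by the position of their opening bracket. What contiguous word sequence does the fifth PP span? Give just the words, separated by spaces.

during our document during our local architect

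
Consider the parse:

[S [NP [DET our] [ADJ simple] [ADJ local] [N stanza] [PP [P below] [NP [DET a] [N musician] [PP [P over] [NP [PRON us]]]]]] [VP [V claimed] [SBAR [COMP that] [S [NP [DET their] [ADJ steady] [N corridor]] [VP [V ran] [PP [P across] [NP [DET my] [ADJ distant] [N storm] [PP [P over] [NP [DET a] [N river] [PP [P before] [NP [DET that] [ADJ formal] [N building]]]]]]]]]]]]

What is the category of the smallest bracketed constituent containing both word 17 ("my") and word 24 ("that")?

NP

Word 17 lies under S → VP → SBAR → S → VP → PP → NP → DET; word 24 lies under S → VP → SBAR → S → VP → PP → NP → PP → NP → PP → NP → DET. The lowest shared node is the NP.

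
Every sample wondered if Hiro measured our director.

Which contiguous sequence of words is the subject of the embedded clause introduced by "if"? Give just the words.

Hiro

"Hiro" is the NP that combines with the VP headed by "measured" to form the embedded clause introduced by "if" — the subject.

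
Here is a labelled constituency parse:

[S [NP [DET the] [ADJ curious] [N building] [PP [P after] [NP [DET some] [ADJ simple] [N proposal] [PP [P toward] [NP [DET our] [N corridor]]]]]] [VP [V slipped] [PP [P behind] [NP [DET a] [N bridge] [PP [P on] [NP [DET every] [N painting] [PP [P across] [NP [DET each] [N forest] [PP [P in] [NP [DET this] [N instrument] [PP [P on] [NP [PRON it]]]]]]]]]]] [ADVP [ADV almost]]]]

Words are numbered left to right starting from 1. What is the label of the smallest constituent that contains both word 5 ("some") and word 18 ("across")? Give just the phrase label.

Both words fall inside [S the curious building after some simple proposal toward our corridor slipped behind a bridge on every painting across each forest in this instrument on it almost] (words 1–26), and no smaller constituent contains them both. Label: S.

S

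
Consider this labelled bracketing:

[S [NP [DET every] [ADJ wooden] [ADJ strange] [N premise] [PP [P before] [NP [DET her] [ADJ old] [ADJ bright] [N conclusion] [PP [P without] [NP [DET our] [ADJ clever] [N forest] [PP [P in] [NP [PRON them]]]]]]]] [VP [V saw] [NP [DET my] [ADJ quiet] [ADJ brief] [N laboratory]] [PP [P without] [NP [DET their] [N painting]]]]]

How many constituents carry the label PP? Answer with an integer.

Scanning left to right, an opening `[PP` appears at word positions 5, 10, 14, 21 — 4 in total.

4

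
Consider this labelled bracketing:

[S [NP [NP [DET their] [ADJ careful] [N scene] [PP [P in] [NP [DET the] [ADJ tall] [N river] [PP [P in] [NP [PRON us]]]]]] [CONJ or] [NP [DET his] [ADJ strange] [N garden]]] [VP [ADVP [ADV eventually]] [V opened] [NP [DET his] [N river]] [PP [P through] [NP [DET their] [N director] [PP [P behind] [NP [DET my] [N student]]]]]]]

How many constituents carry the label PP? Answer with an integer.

Listing each PP by its span: [PP in the tall river in us]; [PP in us]; [PP through their director behind my student]; [PP behind my student] — that makes 4.

4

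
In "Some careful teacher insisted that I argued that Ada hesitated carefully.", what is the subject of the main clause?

In the main clause the verb is "insisted"; the NP preceding it, "some careful teacher", is the subject.

some careful teacher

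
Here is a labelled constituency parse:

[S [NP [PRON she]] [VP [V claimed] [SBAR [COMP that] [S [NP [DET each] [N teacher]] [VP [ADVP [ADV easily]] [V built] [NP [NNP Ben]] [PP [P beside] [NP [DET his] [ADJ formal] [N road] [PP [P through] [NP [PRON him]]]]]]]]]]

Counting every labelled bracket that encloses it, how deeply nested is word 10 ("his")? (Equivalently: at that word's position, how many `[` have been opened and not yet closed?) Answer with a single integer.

8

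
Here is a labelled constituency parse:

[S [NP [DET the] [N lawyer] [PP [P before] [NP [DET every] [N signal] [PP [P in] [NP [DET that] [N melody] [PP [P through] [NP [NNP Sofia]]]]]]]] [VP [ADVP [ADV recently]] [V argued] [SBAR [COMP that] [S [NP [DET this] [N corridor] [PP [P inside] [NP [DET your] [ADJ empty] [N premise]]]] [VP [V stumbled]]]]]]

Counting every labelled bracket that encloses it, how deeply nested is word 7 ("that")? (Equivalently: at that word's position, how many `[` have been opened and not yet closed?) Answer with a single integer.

7

Counting open brackets not yet closed at "that": [S [NP [PP [NP [PP [NP [DET = 7.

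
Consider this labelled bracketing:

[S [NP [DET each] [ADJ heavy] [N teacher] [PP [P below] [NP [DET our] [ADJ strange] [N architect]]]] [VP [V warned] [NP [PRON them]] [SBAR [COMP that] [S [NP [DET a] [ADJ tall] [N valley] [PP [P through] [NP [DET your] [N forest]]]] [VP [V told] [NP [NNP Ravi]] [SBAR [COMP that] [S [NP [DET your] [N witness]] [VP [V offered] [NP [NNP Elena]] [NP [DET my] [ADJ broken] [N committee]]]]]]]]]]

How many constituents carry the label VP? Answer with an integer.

3

Listing each VP by its span: [VP warned them that a tall valley through your forest told Ravi that your witness offered Elena my broken committee]; [VP told Ravi that your witness offered Elena my broken committee]; [VP offered Elena my broken committee] — that makes 3.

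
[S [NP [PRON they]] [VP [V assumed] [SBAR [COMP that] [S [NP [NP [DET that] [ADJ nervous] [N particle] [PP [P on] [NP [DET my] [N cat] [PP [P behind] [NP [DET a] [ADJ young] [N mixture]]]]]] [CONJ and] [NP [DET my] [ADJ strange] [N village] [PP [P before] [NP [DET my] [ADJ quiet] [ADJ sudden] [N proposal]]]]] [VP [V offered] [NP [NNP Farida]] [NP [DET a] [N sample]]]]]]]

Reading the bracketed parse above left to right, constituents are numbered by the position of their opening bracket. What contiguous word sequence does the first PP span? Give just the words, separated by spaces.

on my cat behind a young mixture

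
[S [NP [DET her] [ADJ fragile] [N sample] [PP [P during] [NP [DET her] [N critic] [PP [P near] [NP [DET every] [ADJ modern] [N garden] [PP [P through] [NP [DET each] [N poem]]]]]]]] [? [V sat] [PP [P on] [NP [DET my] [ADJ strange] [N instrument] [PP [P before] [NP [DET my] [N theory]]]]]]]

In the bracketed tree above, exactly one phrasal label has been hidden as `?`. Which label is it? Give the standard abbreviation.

VP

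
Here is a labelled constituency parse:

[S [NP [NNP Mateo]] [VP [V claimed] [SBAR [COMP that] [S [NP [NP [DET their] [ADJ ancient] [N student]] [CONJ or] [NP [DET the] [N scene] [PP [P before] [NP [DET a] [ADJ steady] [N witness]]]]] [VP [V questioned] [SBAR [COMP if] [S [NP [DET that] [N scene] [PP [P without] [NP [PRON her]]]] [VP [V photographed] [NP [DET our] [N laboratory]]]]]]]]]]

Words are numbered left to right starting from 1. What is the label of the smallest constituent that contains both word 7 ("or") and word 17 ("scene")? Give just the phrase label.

S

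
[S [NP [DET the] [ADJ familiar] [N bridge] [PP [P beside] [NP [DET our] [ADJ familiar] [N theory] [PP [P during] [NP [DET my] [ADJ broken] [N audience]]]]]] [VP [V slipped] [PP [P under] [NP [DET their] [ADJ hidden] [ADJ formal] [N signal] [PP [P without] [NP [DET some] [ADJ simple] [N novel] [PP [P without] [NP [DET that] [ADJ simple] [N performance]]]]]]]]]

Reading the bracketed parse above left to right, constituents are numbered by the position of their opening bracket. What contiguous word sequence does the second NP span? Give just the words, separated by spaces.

In left-to-right order the NP constituents are "the familiar bridge beside our familiar theory during my broken audience"; "our familiar theory during my broken audience"; "my broken audience"; "their hidden formal signal without some simple novel without that simple performance"; "some simple novel without that simple performance"; "that simple performance". Number 2 is "our familiar theory during my broken audience".

our familiar theory during my broken audience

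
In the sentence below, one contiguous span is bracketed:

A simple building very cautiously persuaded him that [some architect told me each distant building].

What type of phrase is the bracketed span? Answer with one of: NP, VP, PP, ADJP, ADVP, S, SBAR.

S

The bracketed span "some architect told me each distant building" is headed by "told", making it a clause (S).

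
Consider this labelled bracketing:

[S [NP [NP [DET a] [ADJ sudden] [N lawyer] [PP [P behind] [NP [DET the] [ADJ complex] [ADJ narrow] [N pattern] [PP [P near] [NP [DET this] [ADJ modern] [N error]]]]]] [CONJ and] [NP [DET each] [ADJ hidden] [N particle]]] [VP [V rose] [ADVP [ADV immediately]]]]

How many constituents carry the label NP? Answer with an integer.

5

Listing each NP by its span: [NP a sudden lawyer behind the complex narrow pattern near this modern error and each hidden particle]; [NP a sudden lawyer behind the complex narrow pattern near this modern error]; [NP the complex narrow pattern near this modern error]; [NP this modern error]; [NP each hidden particle] — that makes 5.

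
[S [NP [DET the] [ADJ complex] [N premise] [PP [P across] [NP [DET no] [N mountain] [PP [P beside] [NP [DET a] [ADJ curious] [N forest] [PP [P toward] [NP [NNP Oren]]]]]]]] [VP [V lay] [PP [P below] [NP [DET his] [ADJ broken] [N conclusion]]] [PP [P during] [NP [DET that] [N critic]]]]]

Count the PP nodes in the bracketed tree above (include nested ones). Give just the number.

5

The PP constituents are: [PP across no mountain beside a curious forest toward Oren]; [PP beside a curious forest toward Oren]; [PP toward Oren]; [PP below his broken conclusion]; [PP during that critic]. Total: 5.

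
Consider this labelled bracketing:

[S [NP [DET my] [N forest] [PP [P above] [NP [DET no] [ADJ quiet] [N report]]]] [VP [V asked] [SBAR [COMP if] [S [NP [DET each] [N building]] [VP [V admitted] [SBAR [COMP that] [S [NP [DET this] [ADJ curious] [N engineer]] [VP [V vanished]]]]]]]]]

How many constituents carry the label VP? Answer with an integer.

3

Scanning left to right, an opening `[VP` appears at word positions 7, 11, 16 — 3 in total.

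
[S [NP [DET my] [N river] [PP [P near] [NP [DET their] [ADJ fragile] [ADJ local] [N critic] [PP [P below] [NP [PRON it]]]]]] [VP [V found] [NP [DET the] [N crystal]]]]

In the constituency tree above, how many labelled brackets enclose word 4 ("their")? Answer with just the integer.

Path from the root down to the word: S → NP → PP → NP → DET. That is 5 enclosing brackets.

5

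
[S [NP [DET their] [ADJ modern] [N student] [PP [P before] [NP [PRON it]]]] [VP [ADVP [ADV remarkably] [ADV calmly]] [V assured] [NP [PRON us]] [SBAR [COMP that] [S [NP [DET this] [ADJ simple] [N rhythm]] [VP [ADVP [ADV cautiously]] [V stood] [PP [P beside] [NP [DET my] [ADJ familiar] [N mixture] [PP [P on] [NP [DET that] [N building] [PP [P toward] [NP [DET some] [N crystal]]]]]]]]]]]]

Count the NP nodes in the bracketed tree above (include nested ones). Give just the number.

7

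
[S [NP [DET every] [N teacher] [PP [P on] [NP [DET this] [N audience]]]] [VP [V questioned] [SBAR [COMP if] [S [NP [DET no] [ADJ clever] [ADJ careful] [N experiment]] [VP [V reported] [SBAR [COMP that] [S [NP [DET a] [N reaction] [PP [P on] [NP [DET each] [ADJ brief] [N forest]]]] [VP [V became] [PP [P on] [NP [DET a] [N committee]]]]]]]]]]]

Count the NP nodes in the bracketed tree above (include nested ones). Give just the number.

6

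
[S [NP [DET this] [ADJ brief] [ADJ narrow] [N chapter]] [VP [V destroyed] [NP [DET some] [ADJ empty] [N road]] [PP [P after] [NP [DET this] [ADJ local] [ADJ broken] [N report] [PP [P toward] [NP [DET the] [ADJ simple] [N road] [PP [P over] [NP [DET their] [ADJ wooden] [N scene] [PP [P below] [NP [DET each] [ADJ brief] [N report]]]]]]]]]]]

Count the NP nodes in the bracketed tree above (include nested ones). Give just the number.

Listing each NP by its span: [NP this brief narrow chapter]; [NP some empty road]; [NP this local broken report toward the simple road over their wooden scene below each brief report]; [NP the simple road over their wooden scene below each brief report]; [NP their wooden scene below each brief report]; [NP each brief report] — that makes 6.

6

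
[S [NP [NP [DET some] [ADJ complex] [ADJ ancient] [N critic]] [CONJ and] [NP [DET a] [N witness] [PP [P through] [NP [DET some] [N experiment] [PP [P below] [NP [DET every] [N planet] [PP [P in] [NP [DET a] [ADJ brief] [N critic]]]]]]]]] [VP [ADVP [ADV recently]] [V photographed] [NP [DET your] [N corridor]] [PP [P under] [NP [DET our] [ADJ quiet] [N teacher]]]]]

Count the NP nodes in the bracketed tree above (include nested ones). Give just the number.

8

Listing each NP by its span: [NP some complex ancient critic and a witness through some experiment below every planet in a brief critic]; [NP some complex ancient critic]; [NP a witness through some experiment below every planet in a brief critic]; [NP some experiment below every planet in a brief critic]; [NP every planet in a brief critic]; [NP a brief critic] … — that makes 8.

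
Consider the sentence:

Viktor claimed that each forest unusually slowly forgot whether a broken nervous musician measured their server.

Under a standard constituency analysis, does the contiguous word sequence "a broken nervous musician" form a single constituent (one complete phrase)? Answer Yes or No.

Yes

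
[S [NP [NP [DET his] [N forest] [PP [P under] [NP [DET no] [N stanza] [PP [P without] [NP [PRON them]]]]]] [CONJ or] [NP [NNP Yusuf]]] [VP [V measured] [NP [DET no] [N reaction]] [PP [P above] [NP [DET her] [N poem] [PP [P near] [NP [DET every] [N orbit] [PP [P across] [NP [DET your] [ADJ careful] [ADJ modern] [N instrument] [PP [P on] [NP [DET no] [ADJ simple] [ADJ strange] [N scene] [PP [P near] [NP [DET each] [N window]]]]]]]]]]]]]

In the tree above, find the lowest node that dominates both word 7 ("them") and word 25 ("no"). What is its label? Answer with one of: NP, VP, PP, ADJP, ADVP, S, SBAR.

Both words fall inside [S his forest under no stanza without them or Yusuf measured no reaction above her poem near every orbit across your careful modern instrument on no simple strange scene near each window] (words 1–31), and no smaller constituent contains them both. Label: S.

S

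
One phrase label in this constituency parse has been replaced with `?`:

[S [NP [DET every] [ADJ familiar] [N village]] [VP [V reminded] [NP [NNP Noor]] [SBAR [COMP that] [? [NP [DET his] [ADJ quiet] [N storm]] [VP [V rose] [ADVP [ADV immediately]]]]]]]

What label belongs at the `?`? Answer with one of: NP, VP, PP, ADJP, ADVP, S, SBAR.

S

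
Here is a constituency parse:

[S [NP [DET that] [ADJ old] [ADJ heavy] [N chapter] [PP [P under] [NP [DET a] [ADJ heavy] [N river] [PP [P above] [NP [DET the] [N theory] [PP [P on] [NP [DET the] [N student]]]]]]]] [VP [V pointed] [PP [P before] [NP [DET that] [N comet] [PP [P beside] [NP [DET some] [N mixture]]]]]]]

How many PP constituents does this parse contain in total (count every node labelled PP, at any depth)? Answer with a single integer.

The PP constituents are: [PP under a heavy river above the theory on the student]; [PP above the theory on the student]; [PP on the student]; [PP before that comet beside some mixture]; [PP beside some mixture]. Total: 5.

5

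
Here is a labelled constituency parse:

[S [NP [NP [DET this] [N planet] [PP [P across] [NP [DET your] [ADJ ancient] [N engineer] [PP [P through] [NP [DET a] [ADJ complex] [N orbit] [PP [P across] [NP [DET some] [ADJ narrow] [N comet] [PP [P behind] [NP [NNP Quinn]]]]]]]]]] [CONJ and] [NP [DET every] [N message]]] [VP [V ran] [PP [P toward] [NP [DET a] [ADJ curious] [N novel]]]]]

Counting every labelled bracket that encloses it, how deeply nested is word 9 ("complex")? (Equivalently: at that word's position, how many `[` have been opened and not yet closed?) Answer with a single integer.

8

Path from the root down to the word: S → NP → NP → PP → NP → PP → NP → ADJ. That is 8 enclosing brackets.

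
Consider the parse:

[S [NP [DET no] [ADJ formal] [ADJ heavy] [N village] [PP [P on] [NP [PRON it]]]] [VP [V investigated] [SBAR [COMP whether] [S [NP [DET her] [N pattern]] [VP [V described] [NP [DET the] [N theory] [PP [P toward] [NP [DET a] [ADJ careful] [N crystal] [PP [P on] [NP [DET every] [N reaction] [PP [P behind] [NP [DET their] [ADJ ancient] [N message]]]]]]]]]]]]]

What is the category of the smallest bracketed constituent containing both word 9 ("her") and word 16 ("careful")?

S

The smallest bracket enclosing both words is [S her pattern described the theory toward a careful crystal on every reaction behind their ancient message], so the label is S.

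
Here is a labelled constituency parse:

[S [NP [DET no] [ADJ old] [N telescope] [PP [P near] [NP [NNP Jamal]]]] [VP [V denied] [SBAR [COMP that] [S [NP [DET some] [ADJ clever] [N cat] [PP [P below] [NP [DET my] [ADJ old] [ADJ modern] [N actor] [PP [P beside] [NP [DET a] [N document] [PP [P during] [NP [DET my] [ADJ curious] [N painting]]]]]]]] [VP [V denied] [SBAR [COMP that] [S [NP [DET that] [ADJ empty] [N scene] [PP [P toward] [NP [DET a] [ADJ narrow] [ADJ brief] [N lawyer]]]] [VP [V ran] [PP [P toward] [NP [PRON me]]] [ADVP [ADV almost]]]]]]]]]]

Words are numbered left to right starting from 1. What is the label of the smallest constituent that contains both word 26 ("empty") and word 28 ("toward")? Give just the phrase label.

NP

Word 26 lies under S → VP → SBAR → S → VP → SBAR → S → NP → ADJ; word 28 lies under S → VP → SBAR → S → VP → SBAR → S → NP → PP → P. The lowest shared node is the NP.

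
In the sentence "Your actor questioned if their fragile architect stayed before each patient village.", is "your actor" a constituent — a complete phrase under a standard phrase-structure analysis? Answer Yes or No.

Yes

"your actor" is exactly the noun phrase [NP your actor], a complete constituent.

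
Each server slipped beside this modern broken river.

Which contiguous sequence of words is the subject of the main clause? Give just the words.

each server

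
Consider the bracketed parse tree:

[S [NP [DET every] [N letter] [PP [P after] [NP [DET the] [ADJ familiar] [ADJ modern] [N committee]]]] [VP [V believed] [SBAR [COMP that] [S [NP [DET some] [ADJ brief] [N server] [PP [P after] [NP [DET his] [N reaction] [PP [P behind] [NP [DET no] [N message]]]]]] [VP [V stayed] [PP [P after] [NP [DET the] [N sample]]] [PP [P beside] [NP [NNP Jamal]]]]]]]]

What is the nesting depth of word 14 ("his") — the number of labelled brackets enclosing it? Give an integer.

8

Counting open brackets not yet closed at "his": [S [VP [SBAR [S [NP [PP [NP [DET = 8.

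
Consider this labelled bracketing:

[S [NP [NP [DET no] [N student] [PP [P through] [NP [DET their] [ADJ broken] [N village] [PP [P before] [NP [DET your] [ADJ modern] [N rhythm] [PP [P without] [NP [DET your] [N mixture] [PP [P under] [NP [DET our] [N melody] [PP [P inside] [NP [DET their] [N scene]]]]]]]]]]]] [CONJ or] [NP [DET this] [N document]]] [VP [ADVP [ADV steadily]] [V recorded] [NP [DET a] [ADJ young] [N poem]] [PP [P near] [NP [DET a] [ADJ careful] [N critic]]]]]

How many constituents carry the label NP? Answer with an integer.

10

Listing each NP by its span: [NP no student through their broken village before your modern rhythm without your mixture under our melody inside their scene or this document]; [NP no student through their broken village before your modern rhythm without your mixture under our melody inside their scene]; [NP their broken village before your modern rhythm without your mixture under our melody inside their scene]; [NP your modern rhythm without your mixture under our melody inside their scene]; [NP your mixture under our melody inside their scene]; [NP our melody inside their scene] … — that makes 10.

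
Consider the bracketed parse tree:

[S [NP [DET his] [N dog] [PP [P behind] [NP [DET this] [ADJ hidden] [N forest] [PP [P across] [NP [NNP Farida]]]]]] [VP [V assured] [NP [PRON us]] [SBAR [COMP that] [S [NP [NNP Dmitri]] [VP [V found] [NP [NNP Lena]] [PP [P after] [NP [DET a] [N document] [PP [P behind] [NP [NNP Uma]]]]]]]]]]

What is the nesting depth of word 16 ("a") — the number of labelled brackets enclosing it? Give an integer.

8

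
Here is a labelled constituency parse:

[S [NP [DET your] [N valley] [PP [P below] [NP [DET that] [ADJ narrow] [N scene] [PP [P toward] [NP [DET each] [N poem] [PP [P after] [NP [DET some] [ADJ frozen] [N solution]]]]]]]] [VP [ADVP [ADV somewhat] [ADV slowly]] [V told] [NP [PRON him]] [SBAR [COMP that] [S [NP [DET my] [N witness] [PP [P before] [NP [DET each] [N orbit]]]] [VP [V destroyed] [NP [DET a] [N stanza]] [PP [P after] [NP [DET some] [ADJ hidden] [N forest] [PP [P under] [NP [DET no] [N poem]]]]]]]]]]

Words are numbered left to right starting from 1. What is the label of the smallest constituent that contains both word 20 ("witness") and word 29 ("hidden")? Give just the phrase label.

S

Word 20 lies under S → VP → SBAR → S → NP → N; word 29 lies under S → VP → SBAR → S → VP → PP → NP → ADJ. The lowest shared node is the S.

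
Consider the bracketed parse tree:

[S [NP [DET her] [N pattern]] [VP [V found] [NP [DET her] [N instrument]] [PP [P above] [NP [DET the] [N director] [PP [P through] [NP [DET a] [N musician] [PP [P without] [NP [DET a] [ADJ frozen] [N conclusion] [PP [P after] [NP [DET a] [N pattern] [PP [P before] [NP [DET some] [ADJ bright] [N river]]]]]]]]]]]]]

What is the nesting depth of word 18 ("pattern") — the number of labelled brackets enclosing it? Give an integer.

11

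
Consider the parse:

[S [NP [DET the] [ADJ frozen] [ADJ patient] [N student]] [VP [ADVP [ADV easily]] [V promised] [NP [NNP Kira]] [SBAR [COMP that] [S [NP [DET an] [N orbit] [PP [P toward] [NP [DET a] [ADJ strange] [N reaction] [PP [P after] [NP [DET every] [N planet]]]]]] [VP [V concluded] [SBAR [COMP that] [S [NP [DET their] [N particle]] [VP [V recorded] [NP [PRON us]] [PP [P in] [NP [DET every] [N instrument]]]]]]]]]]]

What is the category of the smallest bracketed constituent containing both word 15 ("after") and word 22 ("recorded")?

The smallest bracket enclosing both words is [S an orbit toward a strange reaction after every planet concluded that their particle recorded us in every instrument], so the label is S.

S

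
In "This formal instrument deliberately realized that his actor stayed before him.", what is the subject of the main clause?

"this formal instrument" is the NP that combines with the VP headed by "realized" to form the main clause — the subject.

this formal instrument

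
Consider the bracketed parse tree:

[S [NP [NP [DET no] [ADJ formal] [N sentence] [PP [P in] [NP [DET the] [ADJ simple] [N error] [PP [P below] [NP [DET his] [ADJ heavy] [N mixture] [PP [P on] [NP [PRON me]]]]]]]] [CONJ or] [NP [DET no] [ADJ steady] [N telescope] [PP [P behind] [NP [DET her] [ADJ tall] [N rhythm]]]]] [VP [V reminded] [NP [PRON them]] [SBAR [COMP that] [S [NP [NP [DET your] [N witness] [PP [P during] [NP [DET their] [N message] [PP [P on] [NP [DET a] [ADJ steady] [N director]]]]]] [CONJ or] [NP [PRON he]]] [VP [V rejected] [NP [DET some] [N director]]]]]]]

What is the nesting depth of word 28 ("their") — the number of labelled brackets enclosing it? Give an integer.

9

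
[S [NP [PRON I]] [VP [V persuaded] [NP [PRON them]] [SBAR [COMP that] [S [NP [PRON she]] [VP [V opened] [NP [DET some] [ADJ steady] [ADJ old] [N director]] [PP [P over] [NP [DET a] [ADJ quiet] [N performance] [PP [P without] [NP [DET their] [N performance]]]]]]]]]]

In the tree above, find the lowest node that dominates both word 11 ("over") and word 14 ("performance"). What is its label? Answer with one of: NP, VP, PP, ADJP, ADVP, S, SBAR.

The smallest bracket enclosing both words is [PP over a quiet performance without their performance], so the label is PP.

PP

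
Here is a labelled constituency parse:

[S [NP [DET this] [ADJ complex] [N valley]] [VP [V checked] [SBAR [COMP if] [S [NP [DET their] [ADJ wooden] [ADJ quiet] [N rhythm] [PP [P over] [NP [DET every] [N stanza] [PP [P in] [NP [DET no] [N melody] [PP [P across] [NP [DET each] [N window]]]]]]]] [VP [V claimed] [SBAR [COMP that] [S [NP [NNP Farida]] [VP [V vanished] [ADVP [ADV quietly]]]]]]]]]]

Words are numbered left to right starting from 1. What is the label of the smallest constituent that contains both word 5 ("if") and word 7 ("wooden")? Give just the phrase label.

SBAR

Word 5 lies under S → VP → SBAR → COMP; word 7 lies under S → VP → SBAR → S → NP → ADJ. The lowest shared node is the SBAR.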